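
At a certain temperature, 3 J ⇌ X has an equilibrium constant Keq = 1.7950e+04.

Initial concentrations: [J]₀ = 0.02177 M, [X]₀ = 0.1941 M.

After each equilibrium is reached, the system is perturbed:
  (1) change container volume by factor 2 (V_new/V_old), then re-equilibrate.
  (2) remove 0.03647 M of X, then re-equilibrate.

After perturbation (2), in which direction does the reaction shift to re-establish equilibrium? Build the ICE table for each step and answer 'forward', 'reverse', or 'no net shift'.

Q₀ = 1.8813e+04 vs Keq = 1.7950e+04 ⇒ Q>K, reverse
Step 1:
                    J           X
  init        0.02177      0.1941
  Δ        3.3901e-04 -1.1300e-04
  eq          0.02211       0.194
  solve Keq expr → x = -1.1300e-04; check Q = 1.7950e+04
Then change container volume by factor 2 (V_new/V_old).
Step 2:
                    J           X
  init        0.01105     0.09699
  Δ          0.006365   -0.002122
  eq          0.01742     0.09487
  solve Keq expr → x = -0.002122; check Q = 1.7950e+04
Then remove 0.03647 M of X.
Step 3:
                    J           X
  init        0.01742      0.0584
  Δ          -0.00253  8.4338e-04
  eq          0.01489     0.05925
  solve Keq expr → x = 8.4338e-04; check Q = 1.7950e+04

Direction: forward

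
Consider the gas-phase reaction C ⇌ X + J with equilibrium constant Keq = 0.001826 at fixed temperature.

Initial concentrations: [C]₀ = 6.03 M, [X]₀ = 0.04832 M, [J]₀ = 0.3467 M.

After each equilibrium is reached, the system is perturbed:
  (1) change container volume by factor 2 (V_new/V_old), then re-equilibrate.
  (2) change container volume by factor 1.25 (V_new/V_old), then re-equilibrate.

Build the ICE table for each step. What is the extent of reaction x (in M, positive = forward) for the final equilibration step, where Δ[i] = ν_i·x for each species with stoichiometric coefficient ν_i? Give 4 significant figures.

Q₀ = 0.002778 vs Keq = 0.001826 ⇒ Q>K, reverse
Step 1:
                   C          X          J
  init          6.03    0.04832     0.3467
  Δ          0.01504   -0.01504   -0.01504
  eq           6.045    0.03328     0.3317
  solve Keq expr → x = -0.01504; check Q = 0.001826
Then change container volume by factor 2 (V_new/V_old).
Step 2:
                   C          X          J
  init         3.023    0.01664     0.1658
  Δ         -0.01392    0.01392    0.01392
  eq           3.009    0.03056     0.1798
  solve Keq expr → x = 0.01392; check Q = 0.001826
Then change container volume by factor 1.25 (V_new/V_old).
Step 3:
                   C          X          J
  init         2.407    0.02445     0.1438
  Δ         -0.00502    0.00502    0.00502
  eq           2.402    0.02947     0.1488
  solve Keq expr → x = 0.00502; check Q = 0.001826

x = 0.00502 M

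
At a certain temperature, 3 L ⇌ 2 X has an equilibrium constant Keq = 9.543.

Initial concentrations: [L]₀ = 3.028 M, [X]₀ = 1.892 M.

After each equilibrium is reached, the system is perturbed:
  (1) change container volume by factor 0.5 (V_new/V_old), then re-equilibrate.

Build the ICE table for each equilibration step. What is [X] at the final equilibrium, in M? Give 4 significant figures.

[X]_eq = 6.704 M

Q₀ = 0.1289 vs Keq = 9.543 ⇒ Q<K, forward
Step 1:
                  L         X
  Initial     3.028     1.892
  Change     -1.999     1.333
  Equil       1.029     3.225
  solve Keq expr → x = 0.6663; check Q = 9.543
Then change container volume by factor 0.5 (V_new/V_old).
Step 2:
                  L         X
  Initial     2.058     6.449
  Change    -0.3819    0.2546
  Equil       1.676     6.704
  solve Keq expr → x = 0.1273; check Q = 9.543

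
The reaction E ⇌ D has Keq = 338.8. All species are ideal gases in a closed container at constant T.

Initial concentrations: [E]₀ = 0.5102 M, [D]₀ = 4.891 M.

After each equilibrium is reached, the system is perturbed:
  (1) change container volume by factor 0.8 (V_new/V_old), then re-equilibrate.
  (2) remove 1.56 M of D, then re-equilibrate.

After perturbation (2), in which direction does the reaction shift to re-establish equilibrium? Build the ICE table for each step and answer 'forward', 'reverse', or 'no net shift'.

Direction: forward

Q₀ = 9.586 vs Keq = 338.8 ⇒ Q<K, forward
Step 1:
                    E           D
  Initial      0.5102       4.891
  Change      -0.4943      0.4943
  Equil        0.0159       5.385
  solve Keq expr → x = 0.4943; check Q = 338.8
Then change container volume by factor 0.8 (V_new/V_old).
Step 2:
                    E           D
  Initial     0.01987       6.732
  Change            0           0
  Equil       0.01987       6.732
  solve Keq expr → x = 0; check Q = 338.8
Then remove 1.56 M of D.
Step 3:
                    E           D
  Initial     0.01987       5.172
  Change    -0.004591    0.004591
  Equil       0.01528       5.176
  solve Keq expr → x = 0.004591; check Q = 338.8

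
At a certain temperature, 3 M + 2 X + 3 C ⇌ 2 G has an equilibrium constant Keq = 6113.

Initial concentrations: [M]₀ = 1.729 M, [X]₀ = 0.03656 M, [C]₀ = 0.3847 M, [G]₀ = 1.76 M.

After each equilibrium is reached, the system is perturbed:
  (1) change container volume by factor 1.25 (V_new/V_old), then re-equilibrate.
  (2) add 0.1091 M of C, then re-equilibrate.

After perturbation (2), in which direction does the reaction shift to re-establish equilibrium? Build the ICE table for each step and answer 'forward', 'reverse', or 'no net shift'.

Q₀ = 7875 vs Keq = 6113 ⇒ Q>K, reverse
Step 1:
                   M          X          C          G
  init         1.729    0.03656     0.3847       1.76
  Δ         0.005635   0.003757   0.005635  -0.003757
  eq           1.735    0.04032     0.3903      1.756
  solve Keq expr → x = -0.001878; check Q = 6113
Then change container volume by factor 1.25 (V_new/V_old).
Step 2:
                   M          X          C          G
  init         1.388    0.03225     0.3123      1.405
  Δ          0.03016     0.0201    0.03016    -0.0201
  eq           1.418    0.05236     0.3424      1.385
  solve Keq expr → x = -0.01005; check Q = 6113
Then add 0.1091 M of C.
Step 3:
                   M          X          C          G
  init         1.418    0.05236     0.4515      1.385
  Δ         -0.02099     -0.014   -0.02099      0.014
  eq           1.397    0.03836     0.4305      1.399
  solve Keq expr → x = 0.006998; check Q = 6113

Direction: forward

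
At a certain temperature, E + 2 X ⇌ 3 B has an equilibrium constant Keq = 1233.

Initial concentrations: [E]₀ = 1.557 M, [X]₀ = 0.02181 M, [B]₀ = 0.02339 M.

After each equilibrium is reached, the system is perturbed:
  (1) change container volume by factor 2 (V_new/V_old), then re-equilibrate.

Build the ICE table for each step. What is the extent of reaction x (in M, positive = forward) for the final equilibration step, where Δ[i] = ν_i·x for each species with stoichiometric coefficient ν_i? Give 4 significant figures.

Q₀ = 0.01728 vs Keq = 1233 ⇒ Q<K, forward
Step 1:
                    E           X           B
  init          1.557     0.02181     0.02339
  Δ          -0.01075    -0.02151     0.03226
  eq            1.546  3.0069e-04     0.05565
  solve Keq expr → x = 0.01075; check Q = 1233
Then change container volume by factor 2 (V_new/V_old).
Step 2:
                    E           X           B
  init         0.7731  1.5035e-04     0.02783
  Δ                 0           0           0
  eq           0.7731  1.5035e-04     0.02783
  solve Keq expr → x = 0; check Q = 1233

x = 0 M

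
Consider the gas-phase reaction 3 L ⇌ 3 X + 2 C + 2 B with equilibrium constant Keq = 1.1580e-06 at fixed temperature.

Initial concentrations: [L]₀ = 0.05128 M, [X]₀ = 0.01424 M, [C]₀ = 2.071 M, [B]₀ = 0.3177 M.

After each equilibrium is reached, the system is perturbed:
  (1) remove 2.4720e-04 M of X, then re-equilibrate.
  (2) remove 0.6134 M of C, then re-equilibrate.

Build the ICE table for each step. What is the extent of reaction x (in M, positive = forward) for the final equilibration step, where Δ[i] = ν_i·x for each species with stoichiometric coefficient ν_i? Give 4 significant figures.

x = 7.9150e-05 M

Q₀ = 0.00927 vs Keq = 1.1580e-06 ⇒ Q>K, reverse
Step 1:
                    L           X           C           B
  Initial     0.05128     0.01424       2.071      0.3177
  Change      0.01332    -0.01332   -0.008882   -0.008882
  Equil        0.0646  9.1653e-04       2.062      0.3088
  solve Keq expr → x = -0.004441; check Q = 1.1580e-06
Then remove 2.4720e-04 M of X.
Step 2:
                    L           X           C           B
  Initial      0.0646  6.6933e-04       2.062      0.3088
  Change  -2.4338e-04  2.4338e-04  1.6225e-04  1.6225e-04
  Equil       0.06436  9.1271e-04       2.062       0.309
  solve Keq expr → x = 8.1127e-05; check Q = 1.1580e-06
Then remove 0.6134 M of C.
Step 3:
                    L           X           C           B
  Initial     0.06436  9.1271e-04       1.449       0.309
  Change  -2.3745e-04  2.3745e-04  1.5830e-04  1.5830e-04
  Equil       0.06412     0.00115       1.449      0.3091
  solve Keq expr → x = 7.9150e-05; check Q = 1.1580e-06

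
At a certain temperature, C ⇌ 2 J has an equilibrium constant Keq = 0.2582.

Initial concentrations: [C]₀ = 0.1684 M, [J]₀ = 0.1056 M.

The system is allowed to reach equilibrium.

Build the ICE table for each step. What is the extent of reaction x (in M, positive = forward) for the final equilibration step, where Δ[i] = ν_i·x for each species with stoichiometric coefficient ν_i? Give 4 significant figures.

Q₀ = 0.06622 vs Keq = 0.2582 ⇒ Q<K, forward
Step 1:
                    C           J
  init         0.1684      0.1056
  Δ           -0.0387      0.0774
  eq           0.1297       0.183
  solve Keq expr → x = 0.0387; check Q = 0.2582

x = 0.0387 M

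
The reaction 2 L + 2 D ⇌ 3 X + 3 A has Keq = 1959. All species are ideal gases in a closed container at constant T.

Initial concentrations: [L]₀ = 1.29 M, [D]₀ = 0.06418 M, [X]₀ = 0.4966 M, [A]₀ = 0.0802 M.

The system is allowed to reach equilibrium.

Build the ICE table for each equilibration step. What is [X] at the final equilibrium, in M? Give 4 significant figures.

[X]_eq = 0.5919 M

Q₀ = 0.009216 vs Keq = 1959 ⇒ Q<K, forward
Step 1:
                  L         D         X         A
  I            1.29   0.06418    0.4966    0.0802
  C        -0.06356  -0.06356   0.09534   0.09534
  E           1.226 6.1708e-04    0.5919    0.1755
  solve Keq expr → x = 0.03178; check Q = 1959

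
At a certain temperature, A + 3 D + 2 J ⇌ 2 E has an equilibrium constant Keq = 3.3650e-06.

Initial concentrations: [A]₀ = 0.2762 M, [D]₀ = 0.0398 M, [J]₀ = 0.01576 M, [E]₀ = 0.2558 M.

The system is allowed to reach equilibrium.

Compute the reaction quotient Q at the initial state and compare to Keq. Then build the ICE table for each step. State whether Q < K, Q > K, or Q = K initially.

Q₀ = 1.5129e+07 vs Keq = 3.3650e-06 ⇒ Q>K, reverse
Step 1:
                  A         D         J         E
  I          0.2762    0.0398   0.01576    0.2558
  C          0.1279    0.3836    0.2557   -0.2557
  E          0.4041    0.4234    0.2715 8.7200e-05
  solve Keq expr → x = -0.1279; check Q = 3.3650e-06

Q₀ = 1.5129e+07; Q > K (proceeds reverse)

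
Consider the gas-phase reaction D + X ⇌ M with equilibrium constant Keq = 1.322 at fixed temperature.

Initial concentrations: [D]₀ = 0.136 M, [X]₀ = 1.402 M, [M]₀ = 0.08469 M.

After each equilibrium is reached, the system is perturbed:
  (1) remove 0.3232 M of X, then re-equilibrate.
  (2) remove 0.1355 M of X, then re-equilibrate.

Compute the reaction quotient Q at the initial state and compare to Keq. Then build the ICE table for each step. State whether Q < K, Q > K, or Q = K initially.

Q₀ = 0.4442 vs Keq = 1.322 ⇒ Q<K, forward
Step 1:
                  D         X         M
  I           0.136     1.402   0.08469
  C        -0.05658  -0.05658   0.05658
  E         0.07942     1.345    0.1413
  solve Keq expr → x = 0.05658; check Q = 1.322
Then remove 0.3232 M of X.
Step 2:
                  D         X         M
  I         0.07942     1.022    0.1413
  C         0.01371   0.01371  -0.01371
  E         0.09314     1.036    0.1276
  solve Keq expr → x = -0.01371; check Q = 1.322
Then remove 0.1355 M of X.
Step 3:
                  D         X         M
  I         0.09314    0.9004    0.1276
  C        0.007182  0.007182 -0.007182
  E          0.1003    0.9076    0.1204
  solve Keq expr → x = -0.007182; check Q = 1.322

Q₀ = 0.4442; Q < K (proceeds forward)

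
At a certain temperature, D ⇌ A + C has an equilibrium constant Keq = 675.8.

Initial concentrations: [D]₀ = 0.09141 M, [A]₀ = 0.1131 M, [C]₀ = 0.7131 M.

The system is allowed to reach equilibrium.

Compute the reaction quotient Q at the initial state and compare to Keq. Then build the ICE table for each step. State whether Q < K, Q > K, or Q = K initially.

Q₀ = 0.8823 vs Keq = 675.8 ⇒ Q<K, forward
Step 1:
                    D           A           C
  Initial     0.09141      0.1131      0.7131
  Change     -0.09117     0.09117     0.09117
  Equil    2.4310e-04      0.2043      0.8043
  solve Keq expr → x = 0.09117; check Q = 675.8

Q₀ = 0.8823; Q < K (proceeds forward)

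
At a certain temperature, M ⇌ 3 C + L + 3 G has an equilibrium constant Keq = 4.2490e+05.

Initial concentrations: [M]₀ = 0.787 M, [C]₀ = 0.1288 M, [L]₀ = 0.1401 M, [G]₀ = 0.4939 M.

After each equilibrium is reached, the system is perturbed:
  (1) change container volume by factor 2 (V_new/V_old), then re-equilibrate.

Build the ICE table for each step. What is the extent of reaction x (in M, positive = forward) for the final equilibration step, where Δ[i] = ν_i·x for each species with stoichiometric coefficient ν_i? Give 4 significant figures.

x = 3.8330e-04 M

Q₀ = 4.5828e-05 vs Keq = 4.2490e+05 ⇒ Q<K, forward
Step 1:
                   M          C          L          G
  init         0.787     0.1288     0.1401     0.4939
  Δ          -0.7862      2.359     0.7862      2.359
  eq      7.7884e-04      2.487     0.9263      2.853
  solve Keq expr → x = 0.7862; check Q = 4.2490e+05
Then change container volume by factor 2 (V_new/V_old).
Step 2:
                   M          C          L          G
  init    3.8942e-04      1.244     0.4632      1.426
  Δ       -3.8330e-04    0.00115 3.8330e-04    0.00115
  eq      6.1214e-06      1.245     0.4635      1.427
  solve Keq expr → x = 3.8330e-04; check Q = 4.2490e+05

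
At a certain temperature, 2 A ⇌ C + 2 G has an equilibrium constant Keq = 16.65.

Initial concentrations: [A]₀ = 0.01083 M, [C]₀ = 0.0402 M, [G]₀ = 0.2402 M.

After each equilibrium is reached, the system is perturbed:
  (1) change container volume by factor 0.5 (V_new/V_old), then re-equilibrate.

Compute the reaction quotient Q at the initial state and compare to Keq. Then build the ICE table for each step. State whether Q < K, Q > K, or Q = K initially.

Q₀ = 19.77 vs Keq = 16.65 ⇒ Q>K, reverse
Step 1:
                  A         C         G
  I         0.01083    0.0402    0.2402
  C       8.6651e-04 -4.3326e-04 -8.6651e-04
  E          0.0117   0.03977    0.2393
  solve Keq expr → x = -4.3326e-04; check Q = 16.65
Then change container volume by factor 0.5 (V_new/V_old).
Step 2:
                  A         C         G
  I         0.02339   0.07953    0.4787
  C        0.008263 -0.004131 -0.008263
  E         0.03166    0.0754    0.4704
  solve Keq expr → x = -0.004131; check Q = 16.65

Q₀ = 19.77; Q > K (proceeds reverse)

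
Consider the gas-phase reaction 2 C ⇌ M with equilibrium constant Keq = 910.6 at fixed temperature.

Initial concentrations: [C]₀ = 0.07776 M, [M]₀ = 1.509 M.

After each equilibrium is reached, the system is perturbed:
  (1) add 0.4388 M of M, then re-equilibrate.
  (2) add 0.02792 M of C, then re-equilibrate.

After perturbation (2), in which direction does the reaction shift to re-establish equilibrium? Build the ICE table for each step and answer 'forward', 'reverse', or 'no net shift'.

Direction: forward

Q₀ = 249.6 vs Keq = 910.6 ⇒ Q<K, forward
Step 1:
                  C         M
  Initial   0.07776     1.509
  Change    -0.0368    0.0184
  Equil     0.04096     1.527
  solve Keq expr → x = 0.0184; check Q = 910.6
Then add 0.4388 M of M.
Step 2:
                  C         M
  Initial   0.04096     1.966
  Change    0.00548  -0.00274
  Equil     0.04644     1.963
  solve Keq expr → x = -0.00274; check Q = 910.6
Then add 0.02792 M of C.
Step 3:
                  C         M
  Initial   0.07436     1.963
  Change   -0.02776   0.01388
  Equil      0.0466     1.977
  solve Keq expr → x = 0.01388; check Q = 910.6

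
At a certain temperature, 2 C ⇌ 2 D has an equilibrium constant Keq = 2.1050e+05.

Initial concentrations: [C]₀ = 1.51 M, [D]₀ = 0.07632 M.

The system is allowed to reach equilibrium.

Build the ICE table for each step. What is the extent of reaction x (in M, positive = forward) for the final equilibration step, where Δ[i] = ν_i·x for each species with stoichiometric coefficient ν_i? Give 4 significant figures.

x = 0.7533 M

Q₀ = 0.002555 vs Keq = 2.1050e+05 ⇒ Q<K, forward
Step 1:
                   C          D
  I             1.51    0.07632
  C           -1.507      1.507
  E          0.00345      1.583
  solve Keq expr → x = 0.7533; check Q = 2.1050e+05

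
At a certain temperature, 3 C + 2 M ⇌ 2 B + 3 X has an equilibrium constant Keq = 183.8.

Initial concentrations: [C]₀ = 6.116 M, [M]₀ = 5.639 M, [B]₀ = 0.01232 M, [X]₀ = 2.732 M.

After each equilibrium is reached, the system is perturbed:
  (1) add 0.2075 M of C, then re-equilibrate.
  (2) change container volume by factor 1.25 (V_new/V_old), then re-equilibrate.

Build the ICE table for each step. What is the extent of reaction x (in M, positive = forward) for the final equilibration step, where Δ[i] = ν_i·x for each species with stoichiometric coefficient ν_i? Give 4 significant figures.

x = 0 M

Q₀ = 4.2546e-07 vs Keq = 183.8 ⇒ Q<K, forward
Step 1:
                    C           M           B           X
  I             6.116       5.639     0.01232       2.732
  C            -4.637      -3.092       3.092       4.637
  E             1.479       2.547       3.104       7.369
  solve Keq expr → x = 1.546; check Q = 183.8
Then add 0.2075 M of C.
Step 2:
                    C           M           B           X
  I             1.686       2.547       3.104       7.369
  C           -0.1228    -0.08189     0.08189      0.1228
  E             1.563       2.466       3.186       7.492
  solve Keq expr → x = 0.04095; check Q = 183.8
Then change container volume by factor 1.25 (V_new/V_old).
Step 3:
                    C           M           B           X
  I             1.251       1.972       2.549       5.994
  C                 0           0           0           0
  E             1.251       1.972       2.549       5.994
  solve Keq expr → x = 0; check Q = 183.8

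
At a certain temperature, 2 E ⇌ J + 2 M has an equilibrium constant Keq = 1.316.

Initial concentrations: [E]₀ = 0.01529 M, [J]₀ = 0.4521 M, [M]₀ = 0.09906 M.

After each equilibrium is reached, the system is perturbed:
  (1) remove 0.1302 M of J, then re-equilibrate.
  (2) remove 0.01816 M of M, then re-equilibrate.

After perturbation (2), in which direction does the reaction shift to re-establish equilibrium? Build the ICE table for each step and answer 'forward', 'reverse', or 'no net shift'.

Q₀ = 18.98 vs Keq = 1.316 ⇒ Q>K, reverse
Step 1:
                  E         J         M
  I         0.01529    0.4521   0.09906
  C         0.02657  -0.01328  -0.02657
  E         0.04186    0.4388   0.07249
  solve Keq expr → x = -0.01328; check Q = 1.316
Then remove 0.1302 M of J.
Step 2:
                  E         J         M
  I         0.04186    0.3086   0.07249
  C       -0.004461   0.00223  0.004461
  E          0.0374    0.3108   0.07695
  solve Keq expr → x = 0.00223; check Q = 1.316
Then remove 0.01816 M of M.
Step 3:
                  E         J         M
  I          0.0374    0.3108   0.05879
  C        -0.00584   0.00292   0.00584
  E         0.03156    0.3138   0.06463
  solve Keq expr → x = 0.00292; check Q = 1.316

Direction: forward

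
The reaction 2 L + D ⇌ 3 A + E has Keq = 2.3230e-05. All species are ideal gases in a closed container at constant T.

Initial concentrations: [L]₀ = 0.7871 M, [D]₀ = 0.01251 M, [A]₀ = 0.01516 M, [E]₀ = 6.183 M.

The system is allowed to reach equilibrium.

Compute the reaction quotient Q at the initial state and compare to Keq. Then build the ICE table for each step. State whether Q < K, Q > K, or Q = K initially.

Q₀ = 0.00278 vs Keq = 2.3230e-05 ⇒ Q>K, reverse
Step 1:
                    L           D           A           E
  init         0.7871     0.01251     0.01516       6.183
  Δ          0.007845    0.003923    -0.01177   -0.003923
  eq           0.7949     0.01643    0.003392       6.179
  solve Keq expr → x = -0.003923; check Q = 2.3230e-05

Q₀ = 0.00278; Q > K (proceeds reverse)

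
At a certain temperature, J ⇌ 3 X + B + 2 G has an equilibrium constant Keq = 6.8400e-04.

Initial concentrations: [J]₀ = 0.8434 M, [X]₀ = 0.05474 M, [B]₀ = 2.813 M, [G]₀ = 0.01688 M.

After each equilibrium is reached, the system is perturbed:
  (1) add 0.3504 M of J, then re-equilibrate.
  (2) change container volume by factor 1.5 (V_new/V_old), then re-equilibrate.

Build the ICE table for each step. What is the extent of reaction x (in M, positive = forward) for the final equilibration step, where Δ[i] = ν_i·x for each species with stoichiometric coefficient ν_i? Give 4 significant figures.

x = 0.02453 M

Q₀ = 1.5588e-07 vs Keq = 6.8400e-04 ⇒ Q<K, forward
Step 1:
                    J           X           B           G
  init         0.8434     0.05474       2.813     0.01688
  Δ          -0.05631      0.1689     0.05631      0.1126
  eq           0.7871      0.2237       2.869      0.1295
  solve Keq expr → x = 0.05631; check Q = 6.8400e-04
Then add 0.3504 M of J.
Step 2:
                    J           X           B           G
  init          1.137      0.2237       2.869      0.1295
  Δ         -0.005275     0.01583    0.005275     0.01055
  eq            1.132      0.2395       2.875        0.14
  solve Keq expr → x = 0.005275; check Q = 6.8400e-04
Then change container volume by factor 1.5 (V_new/V_old).
Step 3:
                    J           X           B           G
  init         0.7548      0.1597       1.916     0.09336
  Δ          -0.02453     0.07358     0.02453     0.04905
  eq           0.7303      0.2332       1.941      0.1424
  solve Keq expr → x = 0.02453; check Q = 6.8400e-04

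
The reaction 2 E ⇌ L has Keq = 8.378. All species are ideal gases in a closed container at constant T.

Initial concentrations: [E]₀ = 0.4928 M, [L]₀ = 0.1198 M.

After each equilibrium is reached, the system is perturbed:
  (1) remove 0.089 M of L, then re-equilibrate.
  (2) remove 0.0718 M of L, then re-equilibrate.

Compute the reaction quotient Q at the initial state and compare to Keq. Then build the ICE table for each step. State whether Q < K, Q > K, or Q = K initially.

Q₀ = 0.4933; Q < K (proceeds forward)

Q₀ = 0.4933 vs Keq = 8.378 ⇒ Q<K, forward
Step 1:
                  E         L
  Initial    0.4928    0.1198
  Change    -0.3115    0.1557
  Equil      0.1813    0.2755
  solve Keq expr → x = 0.1557; check Q = 8.378
Then remove 0.089 M of L.
Step 2:
                  E         L
  Initial    0.1813    0.1865
  Change   -0.02686   0.01343
  Equil      0.1545       0.2
  solve Keq expr → x = 0.01343; check Q = 8.378
Then remove 0.0718 M of L.
Step 3:
                  E         L
  Initial    0.1545    0.1282
  Change   -0.02493   0.01247
  Equil      0.1296    0.1406
  solve Keq expr → x = 0.01247; check Q = 8.378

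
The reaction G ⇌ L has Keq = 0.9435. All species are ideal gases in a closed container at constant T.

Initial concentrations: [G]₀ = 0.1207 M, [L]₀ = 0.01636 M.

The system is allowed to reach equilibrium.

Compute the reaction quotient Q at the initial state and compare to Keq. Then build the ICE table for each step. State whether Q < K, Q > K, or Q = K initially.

Q₀ = 0.1355 vs Keq = 0.9435 ⇒ Q<K, forward
Step 1:
                   G          L
  I           0.1207    0.01636
  C         -0.05018    0.05018
  E          0.07052    0.06654
  solve Keq expr → x = 0.05018; check Q = 0.9435

Q₀ = 0.1355; Q < K (proceeds forward)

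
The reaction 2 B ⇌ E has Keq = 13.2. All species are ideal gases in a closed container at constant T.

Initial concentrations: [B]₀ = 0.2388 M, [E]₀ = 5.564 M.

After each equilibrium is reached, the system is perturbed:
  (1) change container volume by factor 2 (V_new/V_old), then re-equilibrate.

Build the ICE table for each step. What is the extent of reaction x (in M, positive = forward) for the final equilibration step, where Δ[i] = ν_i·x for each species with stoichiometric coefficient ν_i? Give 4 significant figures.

Q₀ = 97.57 vs Keq = 13.2 ⇒ Q>K, reverse
Step 1:
                  B         E
  Initial    0.2388     5.564
  Change     0.3987   -0.1994
  Equil      0.6375     5.365
  solve Keq expr → x = -0.1994; check Q = 13.2
Then change container volume by factor 2 (V_new/V_old).
Step 2:
                  B         E
  Initial    0.3188     2.682
  Change     0.1267  -0.06334
  Equil      0.4454     2.619
  solve Keq expr → x = -0.06334; check Q = 13.2

x = -0.06334 M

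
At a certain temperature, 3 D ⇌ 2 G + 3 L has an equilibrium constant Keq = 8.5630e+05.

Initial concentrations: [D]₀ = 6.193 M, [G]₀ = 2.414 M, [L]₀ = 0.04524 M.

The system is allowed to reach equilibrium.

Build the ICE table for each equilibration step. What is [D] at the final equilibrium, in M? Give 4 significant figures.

[D]_eq = 0.2185 M

Q₀ = 2.2716e-06 vs Keq = 8.5630e+05 ⇒ Q<K, forward
Step 1:
                    D           G           L
  Initial       6.193       2.414     0.04524
  Change       -5.975       3.983       5.975
  Equil        0.2185       6.397        6.02
  solve Keq expr → x = 1.992; check Q = 8.5630e+05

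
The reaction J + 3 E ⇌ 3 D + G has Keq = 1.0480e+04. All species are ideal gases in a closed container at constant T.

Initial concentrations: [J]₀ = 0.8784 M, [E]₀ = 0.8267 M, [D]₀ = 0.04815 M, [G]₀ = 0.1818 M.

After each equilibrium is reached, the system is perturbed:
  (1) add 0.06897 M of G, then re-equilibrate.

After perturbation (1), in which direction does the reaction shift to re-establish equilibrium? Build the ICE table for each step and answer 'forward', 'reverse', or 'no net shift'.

Direction: reverse

Q₀ = 4.0893e-05 vs Keq = 1.0480e+04 ⇒ Q<K, forward
Step 1:
                   J          E          D          G
  init        0.8784     0.8267    0.04815     0.1818
  Δ          -0.2641    -0.7922     0.7922     0.2641
  eq          0.6143    0.03451     0.8403     0.4459
  solve Keq expr → x = 0.2641; check Q = 1.0480e+04
Then add 0.06897 M of G.
Step 2:
                   J          E          D          G
  init        0.6143    0.03451     0.8403     0.5148
  Δ       5.3426e-04   0.001603  -0.001603 -5.3426e-04
  eq          0.6149    0.03611     0.8387     0.5143
  solve Keq expr → x = -5.3426e-04; check Q = 1.0480e+04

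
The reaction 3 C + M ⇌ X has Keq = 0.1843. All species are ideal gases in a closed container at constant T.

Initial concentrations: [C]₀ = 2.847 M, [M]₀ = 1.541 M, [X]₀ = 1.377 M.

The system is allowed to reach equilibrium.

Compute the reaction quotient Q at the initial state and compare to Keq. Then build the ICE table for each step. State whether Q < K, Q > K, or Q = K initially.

Q₀ = 0.03872 vs Keq = 0.1843 ⇒ Q<K, forward
Step 1:
                   C          M          X
  init         2.847      1.541      1.377
  Δ          -0.9033    -0.3011     0.3011
  eq           1.944       1.24      1.678
  solve Keq expr → x = 0.3011; check Q = 0.1843

Q₀ = 0.03872; Q < K (proceeds forward)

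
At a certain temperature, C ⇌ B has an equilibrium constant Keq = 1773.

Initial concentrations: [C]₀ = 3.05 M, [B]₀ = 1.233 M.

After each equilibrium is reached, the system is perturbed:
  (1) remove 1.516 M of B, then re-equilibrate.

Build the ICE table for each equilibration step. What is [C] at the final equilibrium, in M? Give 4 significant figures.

Q₀ = 0.4043 vs Keq = 1773 ⇒ Q<K, forward
Step 1:
                  C         B
  I            3.05     1.233
  C          -3.048     3.048
  E        0.002414     4.281
  solve Keq expr → x = 3.048; check Q = 1773
Then remove 1.516 M of B.
Step 2:
                  C         B
  I        0.002414     2.765
  C       -8.5457e-04 8.5457e-04
  E         0.00156     2.765
  solve Keq expr → x = 8.5457e-04; check Q = 1773

[C]_eq = 0.00156 M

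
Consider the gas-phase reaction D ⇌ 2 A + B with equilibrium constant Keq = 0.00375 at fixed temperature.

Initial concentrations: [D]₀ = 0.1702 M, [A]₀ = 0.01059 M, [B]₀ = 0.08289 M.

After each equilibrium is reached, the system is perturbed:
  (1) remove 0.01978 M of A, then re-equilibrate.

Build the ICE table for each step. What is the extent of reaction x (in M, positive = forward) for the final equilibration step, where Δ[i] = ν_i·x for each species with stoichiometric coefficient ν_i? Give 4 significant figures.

x = 0.007816 M

Q₀ = 5.4618e-05 vs Keq = 0.00375 ⇒ Q<K, forward
Step 1:
                  D         A         B
  I          0.1702   0.01059   0.08289
  C        -0.02908   0.05816   0.02908
  E          0.1411   0.06875     0.112
  solve Keq expr → x = 0.02908; check Q = 0.00375
Then remove 0.01978 M of A.
Step 2:
                  D         A         B
  I          0.1411   0.04897     0.112
  C       -0.007816   0.01563  0.007816
  E          0.1333    0.0646    0.1198
  solve Keq expr → x = 0.007816; check Q = 0.00375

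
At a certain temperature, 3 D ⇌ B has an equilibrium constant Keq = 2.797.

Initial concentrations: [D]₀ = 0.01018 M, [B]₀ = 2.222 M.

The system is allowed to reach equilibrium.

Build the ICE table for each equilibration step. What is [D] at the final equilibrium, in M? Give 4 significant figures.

Q₀ = 2.1062e+06 vs Keq = 2.797 ⇒ Q>K, reverse
Step 1:
                  D         B
  I         0.01018     2.222
  C          0.8736   -0.2912
  E          0.8838     1.931
  solve Keq expr → x = -0.2912; check Q = 2.797

[D]_eq = 0.8838 M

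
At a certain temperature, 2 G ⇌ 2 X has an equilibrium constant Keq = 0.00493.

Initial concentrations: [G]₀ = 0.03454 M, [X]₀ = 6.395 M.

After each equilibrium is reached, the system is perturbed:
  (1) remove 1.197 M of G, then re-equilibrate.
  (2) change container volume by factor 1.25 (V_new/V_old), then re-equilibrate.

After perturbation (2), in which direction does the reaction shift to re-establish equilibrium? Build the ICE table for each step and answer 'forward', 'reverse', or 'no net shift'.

Direction: no net shift

Q₀ = 3.4280e+04 vs Keq = 0.00493 ⇒ Q>K, reverse
Step 1:
                  G         X
  init      0.03454     6.395
  Δ           5.973    -5.973
  eq          6.008    0.4218
  solve Keq expr → x = -2.987; check Q = 0.00493
Then remove 1.197 M of G.
Step 2:
                  G         X
  init        4.811    0.4218
  Δ         0.07853  -0.07853
  eq          4.889    0.3433
  solve Keq expr → x = -0.03927; check Q = 0.00493
Then change container volume by factor 1.25 (V_new/V_old).
Step 3:
                  G         X
  init        3.911    0.2746
  Δ               0         0
  eq          3.911    0.2746
  solve Keq expr → x = 0; check Q = 0.00493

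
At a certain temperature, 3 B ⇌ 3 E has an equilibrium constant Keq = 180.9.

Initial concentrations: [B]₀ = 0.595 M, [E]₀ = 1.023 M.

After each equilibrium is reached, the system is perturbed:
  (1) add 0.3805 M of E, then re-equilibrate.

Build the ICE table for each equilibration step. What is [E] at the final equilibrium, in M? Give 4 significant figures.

Q₀ = 5.082 vs Keq = 180.9 ⇒ Q<K, forward
Step 1:
                  B         E
  Initial     0.595     1.023
  Change    -0.3519    0.3519
  Equil      0.2431     1.375
  solve Keq expr → x = 0.1173; check Q = 180.9
Then add 0.3805 M of E.
Step 2:
                  B         E
  Initial    0.2431     1.755
  Change    0.05717  -0.05717
  Equil      0.3003     1.698
  solve Keq expr → x = -0.01906; check Q = 180.9

[E]_eq = 1.698 M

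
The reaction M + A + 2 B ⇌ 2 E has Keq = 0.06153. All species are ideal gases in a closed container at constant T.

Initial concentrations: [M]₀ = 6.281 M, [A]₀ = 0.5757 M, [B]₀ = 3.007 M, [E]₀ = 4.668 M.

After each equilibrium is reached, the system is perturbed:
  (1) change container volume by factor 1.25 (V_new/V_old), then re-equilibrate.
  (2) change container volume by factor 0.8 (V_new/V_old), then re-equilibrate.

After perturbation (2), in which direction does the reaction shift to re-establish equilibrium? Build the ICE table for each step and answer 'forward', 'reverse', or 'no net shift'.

Direction: forward

Q₀ = 0.6665 vs Keq = 0.06153 ⇒ Q>K, reverse
Step 1:
                    M           A           B           E
  init          6.281      0.5757       3.007       4.668
  Δ            0.7011      0.7011       1.402      -1.402
  eq            6.982       1.277       4.409       3.266
  solve Keq expr → x = -0.7011; check Q = 0.06153
Then change container volume by factor 1.25 (V_new/V_old).
Step 2:
                    M           A           B           E
  init          5.586       1.021       3.527       2.613
  Δ            0.1173      0.1173      0.2345     -0.2345
  eq            5.703       1.139       3.762       2.378
  solve Keq expr → x = -0.1173; check Q = 0.06153
Then change container volume by factor 0.8 (V_new/V_old).
Step 3:
                    M           A           B           E
  init          7.129       1.423       4.702       2.973
  Δ           -0.1466     -0.1466     -0.2931      0.2931
  eq            6.982       1.277       4.409       3.266
  solve Keq expr → x = 0.1466; check Q = 0.06153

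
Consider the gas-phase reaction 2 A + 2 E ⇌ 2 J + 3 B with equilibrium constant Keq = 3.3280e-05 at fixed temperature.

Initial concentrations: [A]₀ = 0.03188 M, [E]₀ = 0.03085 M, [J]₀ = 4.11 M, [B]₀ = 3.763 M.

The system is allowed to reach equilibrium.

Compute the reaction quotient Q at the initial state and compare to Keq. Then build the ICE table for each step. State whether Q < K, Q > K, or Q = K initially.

Q₀ = 9.3055e+08; Q > K (proceeds reverse)

Q₀ = 9.3055e+08 vs Keq = 3.3280e-05 ⇒ Q>K, reverse
Step 1:
                  A         E         J         B
  init      0.03188   0.03085      4.11     3.763
  Δ           2.457     2.457    -2.457    -3.685
  eq          2.489     2.488     1.653   0.07758
  solve Keq expr → x = -1.228; check Q = 3.3280e-05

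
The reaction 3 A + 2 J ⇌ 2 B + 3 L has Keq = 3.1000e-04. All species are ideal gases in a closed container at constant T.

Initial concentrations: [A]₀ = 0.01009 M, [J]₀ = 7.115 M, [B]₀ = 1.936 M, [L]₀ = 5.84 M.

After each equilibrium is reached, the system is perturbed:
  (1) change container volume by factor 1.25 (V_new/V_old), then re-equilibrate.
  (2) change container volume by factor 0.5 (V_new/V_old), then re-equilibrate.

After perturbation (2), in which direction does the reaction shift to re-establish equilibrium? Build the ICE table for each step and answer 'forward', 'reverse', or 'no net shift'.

Direction: no net shift

Q₀ = 1.4356e+07 vs Keq = 3.1000e-04 ⇒ Q>K, reverse
Step 1:
                  A         J         B         L
  init      0.01009     7.115     1.936      5.84
  Δ           2.713     1.808    -1.808    -2.713
  eq          2.723     8.923    0.1276     3.127
  solve Keq expr → x = -0.9042; check Q = 3.1000e-04
Then change container volume by factor 1.25 (V_new/V_old).
Step 2:
                  A         J         B         L
  init        2.178     7.139    0.1021     2.502
  Δ               0         0         0         0
  eq          2.178     7.139    0.1021     2.502
  solve Keq expr → x = 0; check Q = 3.1000e-04
Then change container volume by factor 0.5 (V_new/V_old).
Step 3:
                  A         J         B         L
  init        4.356     14.28    0.2042     5.004
  Δ               0         0         0         0
  eq          4.356     14.28    0.2042     5.004
  solve Keq expr → x = 0; check Q = 3.1000e-04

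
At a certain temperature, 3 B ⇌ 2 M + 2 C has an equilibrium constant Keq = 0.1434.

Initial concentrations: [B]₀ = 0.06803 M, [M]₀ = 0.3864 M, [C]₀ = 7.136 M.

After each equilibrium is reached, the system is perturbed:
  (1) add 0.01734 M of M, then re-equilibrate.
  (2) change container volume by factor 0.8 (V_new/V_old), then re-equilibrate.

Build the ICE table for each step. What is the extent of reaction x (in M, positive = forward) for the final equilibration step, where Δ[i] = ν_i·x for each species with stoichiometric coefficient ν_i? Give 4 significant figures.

x = -0.001696 M

Q₀ = 2.4148e+04 vs Keq = 0.1434 ⇒ Q>K, reverse
Step 1:
                    B           M           C
  I           0.06803      0.3864       7.136
  C            0.5399     -0.3599     -0.3599
  E            0.6079     0.02649       6.776
  solve Keq expr → x = -0.18; check Q = 0.1434
Then add 0.01734 M of M.
Step 2:
                    B           M           C
  I            0.6079     0.04383       6.776
  C           0.02358    -0.01572    -0.01572
  E            0.6315     0.02811        6.76
  solve Keq expr → x = -0.007859; check Q = 0.1434
Then change container volume by factor 0.8 (V_new/V_old).
Step 3:
                    B           M           C
  I            0.7893     0.03514        8.45
  C          0.005088   -0.003392   -0.003392
  E            0.7944     0.03174       8.447
  solve Keq expr → x = -0.001696; check Q = 0.1434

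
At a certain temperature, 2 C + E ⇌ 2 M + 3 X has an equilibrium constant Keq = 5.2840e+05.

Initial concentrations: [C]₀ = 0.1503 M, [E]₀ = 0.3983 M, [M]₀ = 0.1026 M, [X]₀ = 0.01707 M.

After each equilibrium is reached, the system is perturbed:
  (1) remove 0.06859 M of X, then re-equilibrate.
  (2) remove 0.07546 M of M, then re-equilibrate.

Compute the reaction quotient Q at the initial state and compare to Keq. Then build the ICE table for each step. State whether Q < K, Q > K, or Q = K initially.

Q₀ = 5.8193e-06 vs Keq = 5.2840e+05 ⇒ Q<K, forward
Step 1:
                  C         E         M         X
  init       0.1503    0.3983    0.1026   0.01707
  Δ         -0.1502  -0.07511    0.1502    0.2253
  eq      7.3020e-05    0.3232    0.2528    0.2424
  solve Keq expr → x = 0.07511; check Q = 5.2840e+05
Then remove 0.06859 M of X.
Step 2:
                  C         E         M         X
  init    7.3020e-05    0.3232    0.2528    0.1738
  Δ       -2.8661e-05 -1.4330e-05 2.8661e-05 4.2991e-05
  eq      4.4360e-05    0.3232    0.2529    0.1739
  solve Keq expr → x = 1.4330e-05; check Q = 5.2840e+05
Then remove 0.07546 M of M.
Step 3:
                  C         E         M         X
  init    4.4360e-05    0.3232    0.1774    0.1739
  Δ       -1.3230e-05 -6.6151e-06 1.3230e-05 1.9845e-05
  eq      3.1129e-05    0.3232    0.1774    0.1739
  solve Keq expr → x = 6.6151e-06; check Q = 5.2840e+05

Q₀ = 5.8193e-06; Q < K (proceeds forward)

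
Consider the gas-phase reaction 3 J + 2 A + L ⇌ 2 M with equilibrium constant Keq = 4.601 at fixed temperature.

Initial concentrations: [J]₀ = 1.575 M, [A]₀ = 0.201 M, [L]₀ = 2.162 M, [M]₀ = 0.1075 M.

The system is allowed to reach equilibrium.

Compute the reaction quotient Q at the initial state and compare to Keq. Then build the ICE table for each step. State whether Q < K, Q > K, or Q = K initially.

Q₀ = 0.03386; Q < K (proceeds forward)

Q₀ = 0.03386 vs Keq = 4.601 ⇒ Q<K, forward
Step 1:
                    J           A           L           M
  Initial       1.575       0.201       2.162      0.1075
  Change      -0.2227     -0.1485    -0.07424      0.1485
  Equil         1.352     0.05252       2.088       0.256
  solve Keq expr → x = 0.07424; check Q = 4.601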